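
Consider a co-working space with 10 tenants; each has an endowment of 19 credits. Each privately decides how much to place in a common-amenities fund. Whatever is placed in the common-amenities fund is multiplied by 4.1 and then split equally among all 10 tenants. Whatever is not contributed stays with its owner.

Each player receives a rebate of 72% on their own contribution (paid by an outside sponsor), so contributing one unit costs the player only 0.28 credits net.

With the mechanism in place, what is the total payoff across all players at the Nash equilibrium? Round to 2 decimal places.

With the mechanism, a contributed unit returns (4.1/10) / 0.28 = 1.4643 per unit of net cost to the contributor — now above 1 — so contributing fully is weakly dominant for every player.
So the Nash equilibrium is full contribution by all 10; the group earns 10 × (19 × 0.72 + 4.1 × 19) = 915.80.

915.80 credits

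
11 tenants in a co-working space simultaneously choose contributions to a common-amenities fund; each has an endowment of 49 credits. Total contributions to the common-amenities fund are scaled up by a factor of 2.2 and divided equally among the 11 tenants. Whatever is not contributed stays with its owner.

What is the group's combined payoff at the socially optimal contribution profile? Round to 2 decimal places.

1185.80 credits

Each contributed unit returns 2.200 to the group as a whole (0.2000 to each of 11 players), which exceeds 1, so the social optimum is full contribution: group total = 2.200 × 539 = 1185.80.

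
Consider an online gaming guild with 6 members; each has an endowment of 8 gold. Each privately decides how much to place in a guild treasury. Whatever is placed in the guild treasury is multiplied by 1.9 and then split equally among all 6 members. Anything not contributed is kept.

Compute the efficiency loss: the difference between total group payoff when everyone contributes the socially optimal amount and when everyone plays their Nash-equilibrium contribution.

43.20 gold

Each contributed unit returns 1.9/6 = 0.3167 to its contributor — below 1 — so contributing 0 is dominant for every player. At the Nash equilibrium everyone keeps their 8, and the group total is 6 × 8 = 48.
Each contributed unit returns 1.900 to the group as a whole (0.3167 to each of 6 players), which exceeds 1, so the social optimum is full contribution: group total = 1.900 × 48 = 91.20.
Efficiency loss = 91.20 − 48 = 43.20.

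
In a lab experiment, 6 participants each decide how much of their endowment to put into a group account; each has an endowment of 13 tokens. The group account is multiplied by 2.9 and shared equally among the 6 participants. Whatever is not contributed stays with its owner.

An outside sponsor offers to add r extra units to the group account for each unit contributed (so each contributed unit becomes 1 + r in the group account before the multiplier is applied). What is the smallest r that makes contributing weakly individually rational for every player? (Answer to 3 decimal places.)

1.069

With matching at rate r, one contributed unit becomes (1 + r) in the group account and returns 2.9 × (1 + r) / 6 to the contributor.
Setting this equal to 1: 1 + r = 6/2.9 = 2.0690.
So the minimum matching rate is r = 2.0690 − 1 = 1.069.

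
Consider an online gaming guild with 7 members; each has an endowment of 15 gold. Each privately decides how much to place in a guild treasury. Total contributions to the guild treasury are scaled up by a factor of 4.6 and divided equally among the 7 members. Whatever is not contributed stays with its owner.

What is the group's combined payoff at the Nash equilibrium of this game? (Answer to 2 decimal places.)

105.00 gold

Each contributed unit returns 4.6/7 = 0.6571 to its contributor — below 1 — so contributing 0 is dominant for every player. At the Nash equilibrium everyone keeps their 15, and the group total is 7 × 15 = 105.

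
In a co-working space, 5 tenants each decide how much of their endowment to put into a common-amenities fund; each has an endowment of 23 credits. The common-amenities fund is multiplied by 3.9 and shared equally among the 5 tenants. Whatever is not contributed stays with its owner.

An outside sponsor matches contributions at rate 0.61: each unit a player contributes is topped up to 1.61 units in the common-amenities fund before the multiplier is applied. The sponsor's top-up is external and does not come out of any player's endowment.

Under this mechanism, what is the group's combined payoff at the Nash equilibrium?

722.09 credits

With the mechanism, a contributed unit returns 3.9 × 1.61 / 5 = 1.2558 per unit of net cost to the contributor — now above 1 — so contributing fully is weakly dominant for every player.
So the Nash equilibrium is full contribution by all 5; the group earns 3.9 × 1.61 × 115 = 722.09.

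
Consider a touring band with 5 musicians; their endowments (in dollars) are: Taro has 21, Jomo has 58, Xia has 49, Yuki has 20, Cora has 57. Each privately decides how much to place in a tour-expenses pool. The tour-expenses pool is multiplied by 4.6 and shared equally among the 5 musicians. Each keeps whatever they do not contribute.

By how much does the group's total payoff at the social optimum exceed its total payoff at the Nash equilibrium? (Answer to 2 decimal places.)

738.00 dollars

The private return per contributed unit is 4.6/5 = 0.9200 < 1 for every player regardless of endowment, so the Nash equilibrium is zero contribution and the group total is Σ E_j = 21 + 58 + 49 + 20 + 57 = 205.
Each contributed unit returns 4.600 to the group, so the social optimum is full contribution by everyone: group total = 4.600 × 205 = 943.00.
Efficiency loss = (4.600 − 1) × 205 = 738.00.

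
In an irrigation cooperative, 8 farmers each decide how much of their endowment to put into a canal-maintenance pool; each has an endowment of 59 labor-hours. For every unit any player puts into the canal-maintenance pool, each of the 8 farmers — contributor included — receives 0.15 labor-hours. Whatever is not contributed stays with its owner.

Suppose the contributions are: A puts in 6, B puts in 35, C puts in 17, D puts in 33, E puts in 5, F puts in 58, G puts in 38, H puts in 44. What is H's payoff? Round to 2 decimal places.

Total contributed: 6 + 35 + 17 + 33 + 5 + 58 + 38 + 44 = 236.
Each receives 0.15 × 236 = 35.40 from the canal-maintenance pool.
H keeps 59 − 44 = 15, so H's payoff is 15 + 35.40 = 50.40.

50.40 labor-hours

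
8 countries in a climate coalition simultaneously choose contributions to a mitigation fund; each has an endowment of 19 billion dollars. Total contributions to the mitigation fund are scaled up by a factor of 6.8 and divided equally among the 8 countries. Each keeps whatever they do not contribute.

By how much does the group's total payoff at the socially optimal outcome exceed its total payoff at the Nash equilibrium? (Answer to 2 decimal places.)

Each contributed unit returns 6.8/8 = 0.8500 to its contributor — below 1 — so contributing 0 is dominant for every player. At the Nash equilibrium everyone keeps their 19, and the group total is 8 × 19 = 152.
Each contributed unit returns 6.800 to the group as a whole (0.8500 to each of 8 players), which exceeds 1, so the social optimum is full contribution: group total = 6.800 × 152 = 1033.60.
Efficiency loss = 1033.60 − 152 = 881.60.

881.60 billion dollars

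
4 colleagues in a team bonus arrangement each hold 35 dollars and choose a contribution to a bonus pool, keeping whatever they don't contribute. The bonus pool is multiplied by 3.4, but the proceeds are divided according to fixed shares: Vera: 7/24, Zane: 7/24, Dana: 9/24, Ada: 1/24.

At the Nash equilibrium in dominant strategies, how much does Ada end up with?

A player with share s gets back 3.4·s per unit contributed, so full contribution is dominant for anyone with s > 1/3.4 = 0.2941 and zero contribution is dominant for anyone below.
Dana alone (share 9/24) is above the threshold, contributing 35; the remaining 3 contribute 0. Total contributed: 35.
Ada keeps 35 and receives 3.4 × 35 × 1/24 = 4.96 from the bonus pool, for a payoff of 39.96.

39.96 dollars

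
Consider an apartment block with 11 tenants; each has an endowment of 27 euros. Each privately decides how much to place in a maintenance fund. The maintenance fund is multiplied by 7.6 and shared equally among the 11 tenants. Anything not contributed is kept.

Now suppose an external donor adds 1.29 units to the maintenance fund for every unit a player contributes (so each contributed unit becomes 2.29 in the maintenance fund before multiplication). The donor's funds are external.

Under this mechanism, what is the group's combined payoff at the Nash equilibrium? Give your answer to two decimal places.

The effective private return per unit is now 7.6 × 2.29 / 11 = 1.5822 > 1, so every player's dominant strategy flips to full contribution.
So the Nash equilibrium is full contribution by all 11; the group earns 7.6 × 2.29 × 297 = 5168.99.

5168.99 euros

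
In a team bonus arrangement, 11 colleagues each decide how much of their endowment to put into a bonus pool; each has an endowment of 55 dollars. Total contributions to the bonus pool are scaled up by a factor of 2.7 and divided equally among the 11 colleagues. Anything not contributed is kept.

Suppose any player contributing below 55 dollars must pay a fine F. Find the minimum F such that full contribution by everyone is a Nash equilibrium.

Given the others contribute fully, the best deviation is to contribute 0 (any partial contribution still incurs the fine and gives up units whose private return 0.2455 is below 1).
Deviating from 55 to 0 saves 55 dollars but forfeits the deviator's share of the drop in the bonus pool: 2.7/11 × 55 = 13.50.
So the deviation gain is 55 − 13.50 = 41.50, and the fine must be at least 41.50 dollars to wipe it out.

41.50 dollars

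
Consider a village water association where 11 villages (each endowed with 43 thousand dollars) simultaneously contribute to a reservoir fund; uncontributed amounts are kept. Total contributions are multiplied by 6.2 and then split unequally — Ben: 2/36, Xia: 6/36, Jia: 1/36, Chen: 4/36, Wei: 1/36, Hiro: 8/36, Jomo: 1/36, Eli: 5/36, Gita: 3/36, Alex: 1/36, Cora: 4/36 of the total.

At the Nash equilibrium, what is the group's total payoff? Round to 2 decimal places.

920.20 thousand dollars

For player j, contributing a unit is worthwhile iff 6.2 × (j's share) ≥ 1, i.e. iff j's share is at least 0.1613.
The shares above 0.1613 belong to Xia and Hiro, contributing 43 each; the remaining 9 contribute 0. Total contributed: 86.
The reservoir fund pays out 6.2 × 86 = 533.20 in total (split across the unequal shares, but the aggregate is all that matters for the group sum).
The 9 free-riders keep 43 each, adding 387. Group total = 387 + 533.20 = 920.20.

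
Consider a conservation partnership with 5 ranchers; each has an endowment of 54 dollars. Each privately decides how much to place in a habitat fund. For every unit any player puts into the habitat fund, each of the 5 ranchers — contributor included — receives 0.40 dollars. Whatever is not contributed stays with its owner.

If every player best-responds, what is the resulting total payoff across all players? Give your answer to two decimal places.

The private return per contributed unit is 0.40 < 1, so contributing 0 is dominant for every player. At the Nash equilibrium everyone keeps their 54, and the group total is 5 × 54 = 270.

270.00 dollars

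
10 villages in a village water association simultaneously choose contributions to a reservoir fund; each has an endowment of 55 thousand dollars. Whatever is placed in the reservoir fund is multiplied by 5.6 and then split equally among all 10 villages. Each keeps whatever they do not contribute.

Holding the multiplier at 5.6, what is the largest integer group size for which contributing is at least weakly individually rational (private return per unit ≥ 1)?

Private return per unit is 5.6/(group size), which is ≥ 1 whenever the group size is ≤ 5.6.
The largest such integer is 5.

5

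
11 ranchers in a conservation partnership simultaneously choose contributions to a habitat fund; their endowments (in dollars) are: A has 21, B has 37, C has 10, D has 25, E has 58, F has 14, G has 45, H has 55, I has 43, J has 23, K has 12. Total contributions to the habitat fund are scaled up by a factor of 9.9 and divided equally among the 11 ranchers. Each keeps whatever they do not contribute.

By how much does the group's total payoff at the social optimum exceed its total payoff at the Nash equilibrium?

The private return per contributed unit is 9.9/11 = 0.9000 < 1 for every player regardless of endowment, so the Nash equilibrium is zero contribution and the group total is Σ E_j = 21 + 37 + 10 + 25 + 58 + 14 + 45 + 55 + 43 + 23 + 12 = 343.
Each contributed unit returns 9.900 to the group, so the social optimum is full contribution by everyone: group total = 9.900 × 343 = 3395.70.
Efficiency loss = (9.900 − 1) × 343 = 3052.70.

3052.70 dollars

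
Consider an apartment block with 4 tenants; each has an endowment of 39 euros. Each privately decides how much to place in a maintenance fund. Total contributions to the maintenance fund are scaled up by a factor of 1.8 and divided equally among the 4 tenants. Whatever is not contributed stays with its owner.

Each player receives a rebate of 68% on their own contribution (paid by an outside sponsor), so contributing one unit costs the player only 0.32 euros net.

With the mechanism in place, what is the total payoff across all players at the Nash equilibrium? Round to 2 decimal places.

Under the mechanism each unit contributed yields (1.8/4) / 0.32 = 1.4063 back to its contributor per unit of net cost, which exceeds 1, making full contribution the dominant choice for everyone.
At the Nash equilibrium everyone contributes 39. Group total payoff = 4 × (39 × 0.68 + 1.8 × 39) = 386.88.

386.88 euros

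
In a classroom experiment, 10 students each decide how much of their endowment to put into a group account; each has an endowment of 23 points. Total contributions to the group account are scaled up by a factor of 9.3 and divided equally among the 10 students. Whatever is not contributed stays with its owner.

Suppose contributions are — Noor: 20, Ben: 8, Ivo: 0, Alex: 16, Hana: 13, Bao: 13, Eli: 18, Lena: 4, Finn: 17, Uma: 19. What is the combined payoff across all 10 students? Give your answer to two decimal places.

1292.40 points

Total contributed: 20 + 8 + 0 + 16 + 13 + 13 + 18 + 4 + 17 + 19 = 128; total kept: 10 × 23 − 128 = 102.
The group account pays out 9.3 × 128 = 1190.40 in aggregate.
Group total = 102 + 1190.40 = 1292.40.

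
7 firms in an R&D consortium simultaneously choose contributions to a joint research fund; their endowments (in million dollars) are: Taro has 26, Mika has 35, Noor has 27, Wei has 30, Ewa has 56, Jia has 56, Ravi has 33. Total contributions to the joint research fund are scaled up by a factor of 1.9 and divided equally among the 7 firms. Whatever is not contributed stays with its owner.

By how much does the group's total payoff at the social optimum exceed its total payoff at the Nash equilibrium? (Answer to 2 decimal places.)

236.70 million dollars

The private return per contributed unit is 1.9/7 = 0.2714 < 1 for every player regardless of endowment, so the Nash equilibrium is zero contribution and the group total is Σ E_j = 26 + 35 + 27 + 30 + 56 + 56 + 33 = 263.
Each contributed unit returns 1.900 to the group, so the social optimum is full contribution by everyone: group total = 1.900 × 263 = 499.70.
Efficiency loss = (1.900 − 1) × 263 = 236.70.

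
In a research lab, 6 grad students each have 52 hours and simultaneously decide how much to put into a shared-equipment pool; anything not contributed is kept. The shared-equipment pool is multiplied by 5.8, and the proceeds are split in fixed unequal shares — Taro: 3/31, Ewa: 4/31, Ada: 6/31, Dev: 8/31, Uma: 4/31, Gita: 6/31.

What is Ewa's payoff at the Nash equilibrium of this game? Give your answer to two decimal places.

For player j, contributing a unit is worthwhile iff 5.8 × (j's share) ≥ 1, i.e. iff j's share is at least 0.1724.
The shares above 0.1724 belong to Ada, Dev and Gita, contributing 52 each; the remaining 3 contribute 0. Total contributed: 156.
Ewa keeps 52 and receives 5.8 × 156 × 4/31 = 116.75 from the shared-equipment pool, for a payoff of 168.75.

168.75 hours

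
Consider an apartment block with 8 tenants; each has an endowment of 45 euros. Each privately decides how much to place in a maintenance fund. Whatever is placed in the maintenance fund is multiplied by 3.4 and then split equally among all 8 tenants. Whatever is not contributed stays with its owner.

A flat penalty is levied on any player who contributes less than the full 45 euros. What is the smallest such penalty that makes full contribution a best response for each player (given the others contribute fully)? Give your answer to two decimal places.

Given the others contribute fully, the best deviation is to contribute 0 (any partial contribution still incurs the fine and gives up units whose private return 0.4250 is below 1).
Deviating from 45 to 0 saves 45 euros but forfeits the deviator's share of the drop in the maintenance fund: 3.4/8 × 45 = 19.12.
So the deviation gain is 45 − 19.12 = 25.88, and the fine must be at least 25.88 euros to wipe it out.

25.88 euros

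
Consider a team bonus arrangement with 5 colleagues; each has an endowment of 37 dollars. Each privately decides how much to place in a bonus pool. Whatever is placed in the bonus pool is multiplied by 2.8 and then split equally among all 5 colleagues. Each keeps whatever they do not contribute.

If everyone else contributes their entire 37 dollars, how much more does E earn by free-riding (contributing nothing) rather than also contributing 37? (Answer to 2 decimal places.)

16.28 dollars

Switching from a contribution of 37 to 0 lets E keep an extra 37 dollars, but lowers the bonus pool by 37, which costs E their own share of that drop: 2.8/5 × 37 = 20.72.
Net gain = 37 − 20.72 = 16.28. The private return per contributed unit (0.5600) is below 1, so free-riding is indeed the best response regardless of what the others do.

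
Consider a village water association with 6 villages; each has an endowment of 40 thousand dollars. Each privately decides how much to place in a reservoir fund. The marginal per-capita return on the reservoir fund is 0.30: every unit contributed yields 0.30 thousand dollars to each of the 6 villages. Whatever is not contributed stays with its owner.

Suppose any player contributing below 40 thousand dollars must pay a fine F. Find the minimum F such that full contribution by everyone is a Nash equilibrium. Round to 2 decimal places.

Given the others contribute fully, the best deviation is to contribute 0 (any partial contribution still incurs the fine and gives up units whose private return 0.30 is below 1).
Deviating from 40 to 0 saves 40 thousand dollars but forfeits the deviator's share of the drop in the reservoir fund: 0.30 × 40 = 12.00.
So the deviation gain is 40 − 12.00 = 28.00, and the fine must be at least 28.00 thousand dollars to wipe it out.

28.00 thousand dollars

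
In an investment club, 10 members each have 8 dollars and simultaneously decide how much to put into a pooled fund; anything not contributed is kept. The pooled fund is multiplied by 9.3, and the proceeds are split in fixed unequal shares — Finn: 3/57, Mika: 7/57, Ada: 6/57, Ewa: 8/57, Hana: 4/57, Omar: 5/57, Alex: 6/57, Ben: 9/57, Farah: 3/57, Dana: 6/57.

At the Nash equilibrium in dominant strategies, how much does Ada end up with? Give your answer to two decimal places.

A player with share s gets back 9.3·s per unit contributed, so full contribution is dominant for anyone with s > 1/9.3 = 0.1075 and zero contribution is dominant for anyone below.
Mika, Ewa and Ben are above the threshold, contributing 8 each; the remaining 7 contribute 0. Total contributed: 24.
Ada keeps 8 and receives 9.3 × 24 × 6/57 = 23.49 from the pooled fund, for a payoff of 31.49.

31.49 dollars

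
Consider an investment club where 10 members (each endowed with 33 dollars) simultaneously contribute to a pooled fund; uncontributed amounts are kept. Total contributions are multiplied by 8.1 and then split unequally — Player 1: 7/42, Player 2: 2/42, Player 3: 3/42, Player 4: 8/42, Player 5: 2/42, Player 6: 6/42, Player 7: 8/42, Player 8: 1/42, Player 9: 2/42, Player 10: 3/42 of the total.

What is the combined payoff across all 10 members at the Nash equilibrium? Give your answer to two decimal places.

A player with share s gets back 8.1·s per unit contributed, so full contribution is dominant for anyone with s > 1/8.1 = 0.1235 and zero contribution is dominant for anyone below.
Player 1, Player 4, Player 6 and Player 7 are above the threshold, contributing 33 each; the remaining 6 contribute 0. Total contributed: 132.
The pooled fund pays out 8.1 × 132 = 1069.20 in total (split across the unequal shares, but the aggregate is all that matters for the group sum).
The 6 free-riders keep 33 each, adding 198. Group total = 198 + 1069.20 = 1267.20.

1267.20 dollars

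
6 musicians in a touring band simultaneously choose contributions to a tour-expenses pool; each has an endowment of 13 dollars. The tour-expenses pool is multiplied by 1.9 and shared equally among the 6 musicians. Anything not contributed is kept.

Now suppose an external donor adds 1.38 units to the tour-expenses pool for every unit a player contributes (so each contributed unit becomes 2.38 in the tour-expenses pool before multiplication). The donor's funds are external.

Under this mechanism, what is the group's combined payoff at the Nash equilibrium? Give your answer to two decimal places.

With the mechanism, a contributed unit returns 1.9 × 2.38 / 6 = 0.7537 per unit of net cost — still below 1 — so contributing 0 remains dominant for every player.
Everyone keeps their endowment and the group total is 6 × 13 = 78.

78.00 dollars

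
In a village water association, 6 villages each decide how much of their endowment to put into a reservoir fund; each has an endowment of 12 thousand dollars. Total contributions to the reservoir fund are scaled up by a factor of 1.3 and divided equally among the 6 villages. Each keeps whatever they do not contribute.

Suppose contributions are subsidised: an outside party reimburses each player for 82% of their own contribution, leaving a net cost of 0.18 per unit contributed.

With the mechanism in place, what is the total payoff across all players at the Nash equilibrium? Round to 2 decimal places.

With the mechanism, a contributed unit returns (1.3/6) / 0.18 = 1.2037 per unit of net cost to the contributor — now above 1 — so contributing fully is weakly dominant for every player.
So the Nash equilibrium is full contribution by all 6; the group earns 6 × (12 × 0.82 + 1.3 × 12) = 152.64.

152.64 thousand dollars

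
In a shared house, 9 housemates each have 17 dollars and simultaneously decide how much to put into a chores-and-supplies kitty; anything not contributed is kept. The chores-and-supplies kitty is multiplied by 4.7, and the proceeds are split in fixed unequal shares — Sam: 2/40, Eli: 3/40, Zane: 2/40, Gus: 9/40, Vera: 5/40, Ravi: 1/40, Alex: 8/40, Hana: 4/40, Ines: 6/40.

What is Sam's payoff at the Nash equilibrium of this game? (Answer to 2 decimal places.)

Each unit j contributes comes back to j as 4.7 × (j's share), so j prefers to contribute only if that share exceeds 1/4.7 = 0.2128; otherwise keeping the unit dominates.
Only Gus (9/40) clears that bar, contributing 17; the remaining 8 contribute 0. Total contributed: 17.
Sam keeps 17 and receives 4.7 × 17 × 2/40 = 4.00 from the chores-and-supplies kitty, for a payoff of 21.00.

21.00 dollars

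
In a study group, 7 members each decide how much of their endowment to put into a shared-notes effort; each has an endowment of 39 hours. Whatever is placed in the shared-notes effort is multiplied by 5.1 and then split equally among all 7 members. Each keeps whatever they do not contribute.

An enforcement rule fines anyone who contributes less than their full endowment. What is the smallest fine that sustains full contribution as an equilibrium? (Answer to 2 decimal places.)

10.59 hours

Given the others contribute fully, the best deviation is to contribute 0 (any partial contribution still incurs the fine and gives up units whose private return 0.7286 is below 1).
Deviating from 39 to 0 saves 39 hours but forfeits the deviator's share of the drop in the shared-notes effort: 5.1/7 × 39 = 28.41.
So the deviation gain is 39 − 28.41 = 10.59, and the fine must be at least 10.59 hours to wipe it out.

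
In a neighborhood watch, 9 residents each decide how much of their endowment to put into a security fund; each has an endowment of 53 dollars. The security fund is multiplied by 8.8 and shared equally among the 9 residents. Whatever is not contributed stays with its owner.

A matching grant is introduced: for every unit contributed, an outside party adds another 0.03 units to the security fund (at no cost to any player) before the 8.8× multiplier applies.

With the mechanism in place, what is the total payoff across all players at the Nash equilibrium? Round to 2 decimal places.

4323.53 dollars

With the mechanism, a contributed unit returns 8.8 × 1.03 / 9 = 1.0071 per unit of net cost to the contributor — now above 1 — so contributing fully is weakly dominant for every player.
So the Nash equilibrium is full contribution by all 9; the group earns 8.8 × 1.03 × 477 = 4323.53.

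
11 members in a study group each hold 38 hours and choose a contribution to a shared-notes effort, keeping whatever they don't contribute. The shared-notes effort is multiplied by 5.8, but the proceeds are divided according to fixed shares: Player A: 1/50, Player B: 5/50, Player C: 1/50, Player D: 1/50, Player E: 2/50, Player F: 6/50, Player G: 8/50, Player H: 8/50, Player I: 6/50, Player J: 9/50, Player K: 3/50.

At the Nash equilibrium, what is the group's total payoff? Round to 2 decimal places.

600.40 hours

Player j's private return per contributed unit is 5.8 × (j's share). Contributing is weakly dominant for j when that share is at least 1/5.8 = 0.1724, and contributing 0 is dominant otherwise.
The only share above 0.1724 is Player J's 9/50, contributing 38; the remaining 10 contribute 0. Total contributed: 38.
The shared-notes effort pays out 5.8 × 38 = 220.40 in total (split across the unequal shares, but the aggregate is all that matters for the group sum).
The 10 free-riders keep 38 each, adding 380. Group total = 380 + 220.40 = 600.40.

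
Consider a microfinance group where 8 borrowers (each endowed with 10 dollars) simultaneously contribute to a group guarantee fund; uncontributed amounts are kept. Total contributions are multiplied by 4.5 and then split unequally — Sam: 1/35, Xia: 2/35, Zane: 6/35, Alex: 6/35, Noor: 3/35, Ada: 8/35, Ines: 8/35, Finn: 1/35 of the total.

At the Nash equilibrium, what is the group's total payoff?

For player j, contributing a unit is worthwhile iff 4.5 × (j's share) ≥ 1, i.e. iff j's share is at least 0.2222.
Ada and Ines clear that bar, contributing 10 each; the remaining 6 contribute 0. Total contributed: 20.
The group guarantee fund pays out 4.5 × 20 = 90.00 in total (split across the unequal shares, but the aggregate is all that matters for the group sum).
The 6 free-riders keep 10 each, adding 60. Group total = 60 + 90.00 = 150.00.

150.00 dollars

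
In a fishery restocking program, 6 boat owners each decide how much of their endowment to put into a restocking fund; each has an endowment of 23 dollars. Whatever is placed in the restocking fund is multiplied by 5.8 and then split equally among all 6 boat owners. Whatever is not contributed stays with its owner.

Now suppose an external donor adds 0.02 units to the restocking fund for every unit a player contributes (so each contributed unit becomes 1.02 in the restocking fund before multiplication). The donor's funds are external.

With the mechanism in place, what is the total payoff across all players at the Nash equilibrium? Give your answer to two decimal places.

138.00 dollars

With the mechanism, a contributed unit returns 5.8 × 1.02 / 6 = 0.9860 per unit of net cost — still below 1 — so contributing 0 remains dominant for every player.
At the Nash equilibrium no one contributes; group total payoff = 6 × 23 = 138.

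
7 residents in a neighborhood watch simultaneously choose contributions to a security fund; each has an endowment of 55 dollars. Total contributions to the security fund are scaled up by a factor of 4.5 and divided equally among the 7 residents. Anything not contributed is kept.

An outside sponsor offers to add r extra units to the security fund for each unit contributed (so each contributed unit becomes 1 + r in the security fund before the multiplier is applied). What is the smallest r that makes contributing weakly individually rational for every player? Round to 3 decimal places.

With matching at rate r, one contributed unit becomes (1 + r) in the security fund and returns 4.5 × (1 + r) / 7 to the contributor.
Setting this equal to 1: 1 + r = 7/4.5 = 1.5556.
So the minimum matching rate is r = 1.5556 − 1 = 0.556.

0.556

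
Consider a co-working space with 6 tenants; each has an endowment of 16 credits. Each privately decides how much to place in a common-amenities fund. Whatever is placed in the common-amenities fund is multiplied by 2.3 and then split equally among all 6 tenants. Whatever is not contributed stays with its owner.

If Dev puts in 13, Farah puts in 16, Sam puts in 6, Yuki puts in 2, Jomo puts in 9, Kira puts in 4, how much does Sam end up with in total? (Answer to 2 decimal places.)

29.17 credits

Total contributed: 13 + 16 + 6 + 2 + 9 + 4 = 50.
Each receives 2.3 × 50 / 6 = 19.17 from the common-amenities fund.
Sam keeps 16 − 6 = 10, so Sam's payoff is 10 + 19.17 = 29.17.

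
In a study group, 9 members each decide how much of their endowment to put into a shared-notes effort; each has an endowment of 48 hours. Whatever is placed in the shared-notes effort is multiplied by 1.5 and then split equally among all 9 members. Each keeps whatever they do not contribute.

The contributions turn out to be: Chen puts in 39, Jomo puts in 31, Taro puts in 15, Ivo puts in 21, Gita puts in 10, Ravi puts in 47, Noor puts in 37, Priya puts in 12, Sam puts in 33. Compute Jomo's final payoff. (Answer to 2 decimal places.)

Total contributed: 39 + 31 + 15 + 21 + 10 + 47 + 37 + 12 + 33 = 245.
Each receives 1.5 × 245 / 9 = 40.83 from the shared-notes effort.
Jomo keeps 48 − 31 = 17, so Jomo's payoff is 17 + 40.83 = 57.83.

57.83 hours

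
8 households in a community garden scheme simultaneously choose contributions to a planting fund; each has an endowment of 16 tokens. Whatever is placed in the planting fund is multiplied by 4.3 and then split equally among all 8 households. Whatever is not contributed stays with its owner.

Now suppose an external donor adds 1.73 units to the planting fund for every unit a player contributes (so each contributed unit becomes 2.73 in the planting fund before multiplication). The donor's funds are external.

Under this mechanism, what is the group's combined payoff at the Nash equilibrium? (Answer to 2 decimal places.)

1502.59 tokens

With the mechanism, a contributed unit returns 4.3 × 2.73 / 8 = 1.4674 per unit of net cost to the contributor — now above 1 — so contributing fully is weakly dominant for every player.
At the Nash equilibrium everyone contributes 16. Group total payoff = 4.3 × 2.73 × 128 = 1502.59.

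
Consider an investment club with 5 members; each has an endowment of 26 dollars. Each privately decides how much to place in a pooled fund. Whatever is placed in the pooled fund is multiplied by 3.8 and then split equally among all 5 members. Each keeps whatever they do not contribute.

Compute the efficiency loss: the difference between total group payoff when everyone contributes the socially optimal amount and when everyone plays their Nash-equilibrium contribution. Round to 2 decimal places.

364.00 dollars

Each contributed unit returns 3.8/5 = 0.7600 to its contributor — below 1 — so contributing 0 is dominant for every player. At the Nash equilibrium everyone keeps their 26, and the group total is 5 × 26 = 130.
Each contributed unit returns 3.800 to the group as a whole (0.7600 to each of 5 players), which exceeds 1, so the social optimum is full contribution: group total = 3.800 × 130 = 494.00.
Efficiency loss = 494.00 − 130 = 364.00.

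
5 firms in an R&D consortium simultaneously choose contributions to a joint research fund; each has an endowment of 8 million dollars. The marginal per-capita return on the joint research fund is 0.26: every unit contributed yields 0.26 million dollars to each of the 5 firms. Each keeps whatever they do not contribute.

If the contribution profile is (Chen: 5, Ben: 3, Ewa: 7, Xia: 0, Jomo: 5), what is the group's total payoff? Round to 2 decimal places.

46.00 million dollars

Total contributed: 5 + 3 + 7 + 0 + 5 = 20; total kept: 5 × 8 − 20 = 20.
The joint research fund pays out 0.26 × 5 × 20 = 26.00 in aggregate.
Group total = 20 + 26.00 = 46.00.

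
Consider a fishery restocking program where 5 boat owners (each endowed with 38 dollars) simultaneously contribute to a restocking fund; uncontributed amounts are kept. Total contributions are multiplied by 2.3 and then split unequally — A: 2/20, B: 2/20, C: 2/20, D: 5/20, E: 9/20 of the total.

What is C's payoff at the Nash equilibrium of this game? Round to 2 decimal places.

Player j's private return per contributed unit is 2.3 × (j's share). Contributing is weakly dominant for j when that share is at least 1/2.3 = 0.4348, and contributing 0 is dominant otherwise.
Only E (9/20) clears that bar, contributing 38; the remaining 4 contribute 0. Total contributed: 38.
C keeps 38 and receives 2.3 × 38 × 2/20 = 8.74 from the restocking fund, for a payoff of 46.74.

46.74 dollars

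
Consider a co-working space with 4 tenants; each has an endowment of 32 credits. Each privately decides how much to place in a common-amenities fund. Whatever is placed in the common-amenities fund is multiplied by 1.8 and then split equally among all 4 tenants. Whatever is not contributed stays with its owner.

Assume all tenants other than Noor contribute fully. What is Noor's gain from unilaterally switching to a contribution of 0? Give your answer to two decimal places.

17.60 credits

Switching from a contribution of 32 to 0 lets Noor keep an extra 32 credits, but lowers the common-amenities fund by 32, which costs Noor their own share of that drop: 1.8/4 × 32 = 14.40.
Net gain = 32 − 14.40 = 17.60. The private return per contributed unit (0.4500) is below 1, so free-riding is indeed the best response regardless of what the others do.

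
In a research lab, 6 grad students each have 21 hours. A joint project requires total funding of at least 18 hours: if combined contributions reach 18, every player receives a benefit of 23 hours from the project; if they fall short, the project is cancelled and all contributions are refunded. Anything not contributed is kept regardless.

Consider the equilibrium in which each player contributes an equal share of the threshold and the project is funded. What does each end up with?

41 hours

Equal share of the threshold: 18/6 = 3.
At this profile no one gains by cutting their contribution: any cut drops the total below 18, the project is cancelled, contributions are refunded, and the deviator ends with 21, which is less than 21 − 3 + 23 = 41. Contributing more than 3 just wastes the excess. So contributing exactly 3 is a best response.
Each player's payoff: 21 − 3 + 23 = 41.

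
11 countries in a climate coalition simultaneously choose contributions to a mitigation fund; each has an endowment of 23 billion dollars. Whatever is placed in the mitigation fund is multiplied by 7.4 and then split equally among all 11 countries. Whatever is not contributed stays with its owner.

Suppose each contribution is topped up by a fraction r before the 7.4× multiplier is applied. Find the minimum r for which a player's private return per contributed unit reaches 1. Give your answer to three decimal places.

With matching at rate r, one contributed unit becomes (1 + r) in the mitigation fund and returns 7.4 × (1 + r) / 11 to the contributor.
Setting this equal to 1: 1 + r = 11/7.4 = 1.4865.
So the minimum matching rate is r = 1.4865 − 1 = 0.486.

0.486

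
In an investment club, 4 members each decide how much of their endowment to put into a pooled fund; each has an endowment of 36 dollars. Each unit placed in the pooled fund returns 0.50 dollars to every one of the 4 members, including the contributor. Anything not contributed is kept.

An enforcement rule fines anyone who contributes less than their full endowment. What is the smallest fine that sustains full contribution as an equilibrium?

18.00 dollars

Given the others contribute fully, the best deviation is to contribute 0 (any partial contribution still incurs the fine and gives up units whose private return 0.50 is below 1).
Deviating from 36 to 0 saves 36 dollars but forfeits the deviator's share of the drop in the pooled fund: 0.50 × 36 = 18.00.
So the deviation gain is 36 − 18.00 = 18.00, and the fine must be at least 18.00 dollars to wipe it out.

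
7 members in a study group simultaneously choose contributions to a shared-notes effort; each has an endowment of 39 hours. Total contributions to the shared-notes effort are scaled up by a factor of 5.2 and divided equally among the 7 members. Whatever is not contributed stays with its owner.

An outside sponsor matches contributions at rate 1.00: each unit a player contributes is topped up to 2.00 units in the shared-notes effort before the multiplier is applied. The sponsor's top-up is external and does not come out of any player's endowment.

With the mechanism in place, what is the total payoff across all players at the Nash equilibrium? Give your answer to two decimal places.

2839.20 hours

Under the mechanism each unit contributed yields 5.2 × 2.00 / 7 = 1.4857 back to its contributor per unit of net cost, which exceeds 1, making full contribution the dominant choice for everyone.
At the Nash equilibrium everyone contributes 39. Group total payoff = 5.2 × 2.00 × 273 = 2839.20.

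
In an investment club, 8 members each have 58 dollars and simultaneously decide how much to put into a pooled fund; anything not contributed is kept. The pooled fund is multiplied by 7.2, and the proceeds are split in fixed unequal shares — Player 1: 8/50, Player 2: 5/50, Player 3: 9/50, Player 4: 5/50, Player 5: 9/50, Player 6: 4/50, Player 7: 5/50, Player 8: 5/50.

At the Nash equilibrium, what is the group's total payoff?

1542.80 dollars

A player with share s gets back 7.2·s per unit contributed, so full contribution is dominant for anyone with s > 1/7.2 = 0.1389 and zero contribution is dominant for anyone below.
Player 1, Player 3 and Player 5 are above the threshold, contributing 58 each; the remaining 5 contribute 0. Total contributed: 174.
The pooled fund pays out 7.2 × 174 = 1252.80 in total (split across the unequal shares, but the aggregate is all that matters for the group sum).
The 5 free-riders keep 58 each, adding 290. Group total = 290 + 1252.80 = 1542.80.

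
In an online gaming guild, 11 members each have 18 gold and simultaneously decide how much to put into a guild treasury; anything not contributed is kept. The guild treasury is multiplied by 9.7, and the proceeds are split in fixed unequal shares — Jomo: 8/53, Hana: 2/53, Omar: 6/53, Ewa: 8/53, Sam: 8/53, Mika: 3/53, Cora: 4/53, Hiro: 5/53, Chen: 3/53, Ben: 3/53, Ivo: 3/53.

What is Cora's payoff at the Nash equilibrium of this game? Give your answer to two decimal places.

70.71 gold

A player with share s gets back 9.7·s per unit contributed, so full contribution is dominant for anyone with s > 1/9.7 = 0.1031 and zero contribution is dominant for anyone below.
The shares above 0.1031 belong to Jomo, Omar, Ewa and Sam, contributing 18 each; the remaining 7 contribute 0. Total contributed: 72.
Cora keeps 18 and receives 9.7 × 72 × 4/53 = 52.71 from the guild treasury, for a payoff of 70.71.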